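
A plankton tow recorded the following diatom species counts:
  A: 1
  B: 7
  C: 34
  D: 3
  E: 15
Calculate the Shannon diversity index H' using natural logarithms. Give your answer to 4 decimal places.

1.1371

Total N = 1+7+34+3+15 = 60, so the proportions are 0.016667, 0.116667, 0.566667, 0.05, 0.25 (working shown to 6 dp, full precision carried).
Each pᵢ ln pᵢ term: 0.016667×(-4.094345)=-0.068239, 0.116667×(-2.148434)=-0.250651, 0.566667×(-0.567984)=-0.321858, 0.05×(-2.995732)=-0.149787, 0.25×(-1.386294)=-0.346574.
Sum = -1.137108, so H' = 1.1371.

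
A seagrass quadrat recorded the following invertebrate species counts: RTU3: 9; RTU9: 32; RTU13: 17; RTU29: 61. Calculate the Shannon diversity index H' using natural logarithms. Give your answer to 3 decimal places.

Total N = 9+32+17+61 = 119, so the proportions are 0.07563, 0.26891, 0.14286, 0.51261 (working shown to 5 dp, full precision carried).
Each pᵢ ln pᵢ term: 0.07563×(-2.58190)=-0.19527, 0.26891×(-1.31339)=-0.35318, 0.14286×(-1.94591)=-0.27799, 0.51261×(-0.66825)=-0.34255.
Sum = -1.16898, so H' = 1.169.

1.169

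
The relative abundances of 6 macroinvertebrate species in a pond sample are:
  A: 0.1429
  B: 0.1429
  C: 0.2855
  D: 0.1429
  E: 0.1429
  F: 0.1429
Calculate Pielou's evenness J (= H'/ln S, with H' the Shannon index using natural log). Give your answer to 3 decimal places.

0.976

H' = −Σ pᵢ ln pᵢ = −((-0.27803) + (-0.27803) + (-0.35788) + (-0.27803) + (-0.27803) + (-0.27803)) = 1.74802 (working shown to 5 dp, full precision carried).
With S = 6 species, ln S = 1.79176, so J = 1.74802/1.79176 = 0.97559, i.e. 0.976 to 3 decimal places.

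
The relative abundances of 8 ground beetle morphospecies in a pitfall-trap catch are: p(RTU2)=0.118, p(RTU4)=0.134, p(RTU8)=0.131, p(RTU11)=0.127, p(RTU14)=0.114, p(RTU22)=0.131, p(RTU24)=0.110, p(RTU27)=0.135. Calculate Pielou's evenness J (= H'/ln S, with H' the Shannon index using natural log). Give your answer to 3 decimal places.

H' = −Σ pᵢ ln pᵢ = −((-0.25217) + (-0.26933) + (-0.26627) + (-0.26207) + (-0.24756) + (-0.26627) + (-0.24280) + (-0.27033)) = 2.07680 (working shown to 5 dp, full precision carried).
With S = 8 species, ln S = 2.07944, so J = 2.07680/2.07944 = 0.99873, i.e. 0.999 to 3 decimal places.

0.999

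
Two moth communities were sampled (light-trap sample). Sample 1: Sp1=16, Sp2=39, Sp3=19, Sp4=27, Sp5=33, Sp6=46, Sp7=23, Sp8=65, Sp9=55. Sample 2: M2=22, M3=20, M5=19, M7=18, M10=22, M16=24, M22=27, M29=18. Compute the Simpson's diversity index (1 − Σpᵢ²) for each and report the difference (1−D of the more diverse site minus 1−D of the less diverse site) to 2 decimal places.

Sample 1: N=323, proportions 0.0495, 0.1207, 0.0588, 0.0836, 0.1022, 0.1424, 0.0712, 0.2012, 0.1703, giving 1−D = 0.8672 (working shown to 4 dp, full precision carried).
Sample 2: N=170, proportions 0.1294, 0.1176, 0.1118, 0.1059, 0.1294, 0.1412, 0.1588, 0.1059, giving 1−D = 0.8726.
Difference = |0.8672 − 0.8726| = 0.0054, i.e. 0.01 to 2 decimal places.

0.01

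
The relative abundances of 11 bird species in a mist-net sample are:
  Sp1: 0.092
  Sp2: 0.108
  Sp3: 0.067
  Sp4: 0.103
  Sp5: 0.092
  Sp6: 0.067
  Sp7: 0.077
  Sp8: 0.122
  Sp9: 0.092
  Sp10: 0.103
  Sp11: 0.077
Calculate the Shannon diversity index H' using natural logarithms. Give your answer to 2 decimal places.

Each pᵢ ln pᵢ term (working shown to 4 dp, full precision carried): 0.092×(-2.3860)=-0.2195, 0.108×(-2.2256)=-0.2404, 0.067×(-2.7031)=-0.1811, 0.103×(-2.2730)=-0.2341, 0.092×(-2.3860)=-0.2195, 0.067×(-2.7031)=-0.1811, 0.077×(-2.5639)=-0.1974, 0.122×(-2.1037)=-0.2567, 0.092×(-2.3860)=-0.2195, 0.103×(-2.2730)=-0.2341, 0.077×(-2.5639)=-0.1974.
Sum = -2.3809, so H' = 2.38.

2.38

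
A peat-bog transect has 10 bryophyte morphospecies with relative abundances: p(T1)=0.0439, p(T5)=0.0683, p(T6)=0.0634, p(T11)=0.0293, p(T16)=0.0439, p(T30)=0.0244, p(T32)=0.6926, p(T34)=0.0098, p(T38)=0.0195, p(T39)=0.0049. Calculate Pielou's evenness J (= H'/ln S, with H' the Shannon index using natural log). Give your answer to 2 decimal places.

H' = −Σ pᵢ ln pᵢ = −((-0.1372) + (-0.1833) + (-0.1749) + (-0.1034) + (-0.1372) + (-0.0906) + (-0.2544) + (-0.0453) + (-0.0768) + (-0.0261)) = 1.2292 (working shown to 4 dp, full precision carried).
With S = 10 species, ln S = 2.3026, so J = 1.2292/2.3026 = 0.5338, i.e. 0.53 to 2 decimal places.

0.53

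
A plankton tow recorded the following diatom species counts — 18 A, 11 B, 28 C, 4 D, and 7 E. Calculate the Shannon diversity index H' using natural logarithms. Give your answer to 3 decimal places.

1.413

Total N = 18+11+28+4+7 = 68, so the proportions are 0.26471, 0.16176, 0.41176, 0.05882, 0.10294 (working shown to 5 dp, full precision carried).
Each pᵢ ln pᵢ term: 0.26471×(-1.32914)=-0.35183, 0.16176×(-1.82161)=-0.29467, 0.41176×(-0.88730)=-0.36536, 0.05882×(-2.83321)=-0.16666, 0.10294×(-2.27360)=-0.23405.
Sum = -1.41257, so H' = 1.413.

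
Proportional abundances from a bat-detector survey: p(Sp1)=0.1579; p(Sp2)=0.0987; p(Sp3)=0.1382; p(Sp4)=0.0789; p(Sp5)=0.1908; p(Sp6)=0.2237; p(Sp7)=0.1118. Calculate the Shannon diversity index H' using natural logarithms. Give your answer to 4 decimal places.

1.8899

Each pᵢ ln pᵢ term (working shown to 6 dp, full precision carried): 0.1579×(-1.845793)=-0.291451, 0.0987×(-2.315670)=-0.228557, 0.1382×(-1.979053)=-0.273505, 0.0789×(-2.539574)=-0.200372, 0.1908×(-1.656530)=-0.316066, 0.2237×(-1.497449)=-0.334979, 0.1118×(-2.191044)=-0.244959.
Sum = -1.889889, so H' = 1.8899.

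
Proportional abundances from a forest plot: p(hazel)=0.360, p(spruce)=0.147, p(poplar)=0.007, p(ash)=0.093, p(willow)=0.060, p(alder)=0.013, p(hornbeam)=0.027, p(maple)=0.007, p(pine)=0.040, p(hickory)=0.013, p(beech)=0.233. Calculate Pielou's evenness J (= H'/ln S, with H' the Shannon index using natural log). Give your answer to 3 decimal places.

0.745

H' = −Σ pᵢ ln pᵢ = −((-0.36779) + (-0.28185) + (-0.03473) + (-0.22089) + (-0.16880) + (-0.05646) + (-0.09752) + (-0.03473) + (-0.12876) + (-0.05646) + (-0.33942)) = 1.78741 (working shown to 5 dp, full precision carried).
With S = 11 species, ln S = 2.39790, so J = 1.78741/2.39790 = 0.74541, i.e. 0.745 to 3 decimal places.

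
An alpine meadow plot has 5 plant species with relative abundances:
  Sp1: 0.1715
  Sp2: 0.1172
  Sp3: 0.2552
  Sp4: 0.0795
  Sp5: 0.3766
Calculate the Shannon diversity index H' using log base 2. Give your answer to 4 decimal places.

2.1226

Each pᵢ log₂ pᵢ term (working shown to 6 dp, full precision carried): 0.1715×(-2.543720)=-0.436248, 0.1172×(-3.092956)=-0.362494, 0.2552×(-1.970300)=-0.502821, 0.0795×(-3.652901)=-0.290406, 0.3766×(-1.408895)=-0.530590.
Sum = -2.122558, so H' = 2.1226.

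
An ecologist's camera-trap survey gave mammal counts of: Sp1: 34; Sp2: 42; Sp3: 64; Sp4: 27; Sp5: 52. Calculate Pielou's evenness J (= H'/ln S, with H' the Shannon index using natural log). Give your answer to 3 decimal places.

0.972

Total N = 34+42+64+27+52 = 219, so the proportions are 0.15525, 0.19178, 0.29224, 0.12329, 0.23744 (working shown to 5 dp, full precision carried).
H' = −Σ pᵢ ln pᵢ = −((-0.28919) + (-0.31671) + (-0.35951) + (-0.25807) + (-0.34140)) = 1.56487.
With S = 5 species, ln S = 1.60944, so J = 1.56487/1.60944 = 0.97231, i.e. 0.972 to 3 decimal places.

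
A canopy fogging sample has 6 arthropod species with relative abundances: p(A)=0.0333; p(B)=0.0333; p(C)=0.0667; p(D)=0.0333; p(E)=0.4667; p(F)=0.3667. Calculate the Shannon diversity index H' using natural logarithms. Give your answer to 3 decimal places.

1.244

Each pᵢ ln pᵢ term (working shown to 5 dp, full precision carried): 0.0333×(-3.40220)=-0.11329, 0.0333×(-3.40220)=-0.11329, 0.0667×(-2.70755)=-0.18059, 0.0333×(-3.40220)=-0.11329, 0.4667×(-0.76207)=-0.35566, 0.3667×(-1.00321)=-0.36788.
Sum = -1.24401, so H' = 1.244.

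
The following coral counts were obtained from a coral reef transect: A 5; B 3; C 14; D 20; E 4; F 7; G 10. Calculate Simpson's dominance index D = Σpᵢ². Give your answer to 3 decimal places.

Total N = 5+3+14+20+4+7+10 = 63, so the proportions are 0.07937, 0.04762, 0.22222, 0.31746, 0.06349, 0.11111, 0.15873 (working shown to 5 dp, full precision carried).
D = 0.07937² + 0.04762² + 0.22222² + 0.31746² + 0.06349² + 0.11111² + 0.15873² = 0.00630 + 0.00227 + 0.04938 + 0.10078 + 0.00403 + 0.01235 + 0.02520 = 0.20030.
To 3 decimal places, D = 0.200.

0.200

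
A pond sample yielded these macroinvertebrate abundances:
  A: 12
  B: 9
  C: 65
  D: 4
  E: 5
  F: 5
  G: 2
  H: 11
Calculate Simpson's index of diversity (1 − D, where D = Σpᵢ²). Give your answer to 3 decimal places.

Total N = 12+9+65+4+5+5+2+11 = 113, so the proportions are 0.10619, 0.07965, 0.57522, 0.0354, 0.04425, 0.04425, 0.0177, 0.09735 (working shown to 5 dp, full precision carried).
D = 0.10619² + 0.07965² + 0.57522² + 0.0354² + 0.04425² + 0.04425² + 0.0177² + 0.09735² = 0.01128 + 0.00634 + 0.33088 + 0.00125 + 0.00196 + 0.00196 + 0.00031 + 0.00948 = 0.36346.
So 1 − D = 0.63654, i.e. 0.637 to 3 decimal places.

0.637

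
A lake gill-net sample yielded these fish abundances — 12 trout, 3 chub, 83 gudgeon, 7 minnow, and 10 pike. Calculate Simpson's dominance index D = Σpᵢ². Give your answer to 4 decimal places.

Total N = 12+3+83+7+10 = 115, so the proportions are 0.104348, 0.026087, 0.721739, 0.06087, 0.086957 (working shown to 6 dp, full precision carried).
D = 0.104348² + 0.026087² + 0.721739² + 0.06087² + 0.086957² = 0.010888 + 0.000681 + 0.520907 + 0.003705 + 0.007561 = 0.543743.
To 4 decimal places, D = 0.5437.

0.5437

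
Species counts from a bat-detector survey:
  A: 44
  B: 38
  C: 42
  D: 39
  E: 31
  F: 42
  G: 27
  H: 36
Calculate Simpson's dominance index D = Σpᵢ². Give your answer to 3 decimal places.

0.128

Total N = 44+38+42+39+31+42+27+36 = 299, so the proportions are 0.14716, 0.12709, 0.14047, 0.13043, 0.10368, 0.14047, 0.0903, 0.1204 (working shown to 5 dp, full precision carried).
D = 0.14716² + 0.12709² + 0.14047² + 0.13043² + 0.10368² + 0.14047² + 0.0903² + 0.1204² = 0.02166 + 0.01615 + 0.01973 + 0.01701 + 0.01075 + 0.01973 + 0.00815 + 0.01450 = 0.12768.
To 3 decimal places, D = 0.128.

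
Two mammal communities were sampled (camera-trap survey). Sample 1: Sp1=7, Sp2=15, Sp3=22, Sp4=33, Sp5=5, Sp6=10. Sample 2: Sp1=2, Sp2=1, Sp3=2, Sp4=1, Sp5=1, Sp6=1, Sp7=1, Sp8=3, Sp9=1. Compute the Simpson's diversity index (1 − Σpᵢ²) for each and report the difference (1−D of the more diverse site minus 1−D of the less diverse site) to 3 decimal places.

Sample 1: N=92, proportions 0.076087, 0.163043, 0.23913, 0.358696, 0.054348, 0.108696, giving 1−D = 0.767013 (working shown to 6 dp, full precision carried).
Sample 2: N=13, proportions 0.153846, 0.076923, 0.153846, 0.076923, 0.076923, 0.076923, 0.076923, 0.230769, 0.076923, giving 1−D = 0.863905.
Difference = |0.767013 − 0.863905| = 0.096892, i.e. 0.097 to 3 decimal places.

0.097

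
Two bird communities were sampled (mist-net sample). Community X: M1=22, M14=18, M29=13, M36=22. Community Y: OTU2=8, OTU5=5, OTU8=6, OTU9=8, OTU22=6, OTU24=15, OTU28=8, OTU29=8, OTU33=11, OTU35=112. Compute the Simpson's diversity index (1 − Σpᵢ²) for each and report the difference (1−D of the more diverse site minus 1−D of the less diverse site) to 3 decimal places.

0.119

Community X: N=75, proportions 0.293333, 0.24, 0.173333, 0.293333, giving 1−D = 0.740267 (working shown to 6 dp, full precision carried).
Community Y: N=187, proportions 0.042781, 0.026738, 0.032086, 0.042781, 0.032086, 0.080214, 0.042781, 0.042781, 0.058824, 0.59893, giving 1−D = 0.621293.
Difference = |0.740267 − 0.621293| = 0.118974, i.e. 0.119 to 3 decimal places.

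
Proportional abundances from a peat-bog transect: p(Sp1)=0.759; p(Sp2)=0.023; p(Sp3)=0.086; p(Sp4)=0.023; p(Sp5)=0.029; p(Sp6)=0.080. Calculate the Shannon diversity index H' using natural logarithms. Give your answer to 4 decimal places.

Each pᵢ ln pᵢ term (working shown to 6 dp, full precision carried): 0.759×(-0.275754)=-0.209297, 0.023×(-3.772261)=-0.086762, 0.086×(-2.453408)=-0.210993, 0.023×(-3.772261)=-0.086762, 0.029×(-3.540459)=-0.102673, 0.08×(-2.525729)=-0.202058.
Sum = -0.898546, so H' = 0.8985.

0.8985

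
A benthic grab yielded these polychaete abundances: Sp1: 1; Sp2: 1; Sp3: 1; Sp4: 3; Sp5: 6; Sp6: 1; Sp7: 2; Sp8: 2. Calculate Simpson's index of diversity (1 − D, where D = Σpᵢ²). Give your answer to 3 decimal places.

0.803

Total N = 1+1+1+3+6+1+2+2 = 17, so the proportions are 0.05882, 0.05882, 0.05882, 0.17647, 0.35294, 0.05882, 0.11765, 0.11765 (working shown to 5 dp, full precision carried).
D = 0.05882² + 0.05882² + 0.05882² + 0.17647² + 0.35294² + 0.05882² + 0.11765² + 0.11765² = 0.00346 + 0.00346 + 0.00346 + 0.03114 + 0.12457 + 0.00346 + 0.01384 + 0.01384 = 0.19723.
So 1 − D = 0.80277, i.e. 0.803 to 3 decimal places.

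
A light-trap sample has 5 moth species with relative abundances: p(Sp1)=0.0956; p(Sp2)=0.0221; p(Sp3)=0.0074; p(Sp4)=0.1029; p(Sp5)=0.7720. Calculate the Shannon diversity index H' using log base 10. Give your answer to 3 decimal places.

0.338

Each pᵢ log₁₀ pᵢ term (working shown to 5 dp, full precision carried): 0.0956×(-1.01954)=-0.09747, 0.0221×(-1.65561)=-0.03659, 0.0074×(-2.13077)=-0.01577, 0.1029×(-0.98758)=-0.10162, 0.772×(-0.11238)=-0.08676.
Sum = -0.33821, so H' = 0.338.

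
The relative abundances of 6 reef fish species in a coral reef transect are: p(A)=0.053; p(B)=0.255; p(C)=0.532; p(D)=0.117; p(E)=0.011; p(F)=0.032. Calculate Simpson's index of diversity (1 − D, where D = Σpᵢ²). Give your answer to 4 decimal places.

0.6343

D = 0.053² + 0.255² + 0.532² + 0.117² + 0.011² + 0.032² = 0.002809 + 0.065025 + 0.283024 + 0.013689 + 0.000121 + 0.001024 = 0.365692 (working shown to 6 dp, full precision carried).
So 1 − D = 0.634308, i.e. 0.6343 to 4 decimal places.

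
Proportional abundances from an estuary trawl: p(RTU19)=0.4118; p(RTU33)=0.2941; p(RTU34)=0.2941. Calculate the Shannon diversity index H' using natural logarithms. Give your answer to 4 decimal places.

Each pᵢ ln pᵢ term (working shown to 6 dp, full precision carried): 0.4118×(-0.887217)=-0.365356, 0.2941×(-1.223835)=-0.359930, 0.2941×(-1.223835)=-0.359930.
Sum = -1.085216, so H' = 1.0852.

1.0852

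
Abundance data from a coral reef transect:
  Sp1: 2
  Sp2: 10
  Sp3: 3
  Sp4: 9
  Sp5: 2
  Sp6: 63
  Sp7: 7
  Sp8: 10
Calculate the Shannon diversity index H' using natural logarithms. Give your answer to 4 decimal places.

1.3943

Total N = 2+10+3+9+2+63+7+10 = 106, so the proportions are 0.018868, 0.09434, 0.028302, 0.084906, 0.018868, 0.59434, 0.066038, 0.09434 (working shown to 6 dp, full precision carried).
Each pᵢ ln pᵢ term: 0.018868×(-3.970292)=-0.074911, 0.09434×(-2.360854)=-0.222722, 0.028302×(-3.564827)=-0.100891, 0.084906×(-2.466215)=-0.209396, 0.018868×(-3.970292)=-0.074911, 0.59434×(-0.520304)=-0.309238, 0.066038×(-2.717529)=-0.179459, 0.09434×(-2.360854)=-0.222722.
Sum = -1.394250, so H' = 1.3943.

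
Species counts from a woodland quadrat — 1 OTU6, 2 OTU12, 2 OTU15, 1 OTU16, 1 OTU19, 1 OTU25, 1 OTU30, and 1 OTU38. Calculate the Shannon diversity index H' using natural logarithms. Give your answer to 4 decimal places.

Total N = 1+2+2+1+1+1+1+1 = 10, so the proportions are 0.1, 0.2, 0.2, 0.1, 0.1, 0.1, 0.1, 0.1 (working shown to 6 dp, full precision carried).
Each pᵢ ln pᵢ term: 0.1×(-2.302585)=-0.230259, 0.2×(-1.609438)=-0.321888, 0.2×(-1.609438)=-0.321888, 0.1×(-2.302585)=-0.230259, 0.1×(-2.302585)=-0.230259, 0.1×(-2.302585)=-0.230259, 0.1×(-2.302585)=-0.230259, 0.1×(-2.302585)=-0.230259.
Sum = -2.025326, so H' = 2.0253.

2.0253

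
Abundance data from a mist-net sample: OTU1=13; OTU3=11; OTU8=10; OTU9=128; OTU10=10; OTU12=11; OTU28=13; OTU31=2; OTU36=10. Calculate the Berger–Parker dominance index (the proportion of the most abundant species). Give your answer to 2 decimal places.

Total N = 13+11+10+128+10+11+13+2+10 = 208, so the proportions are 0.0625, 0.0529, 0.0481, 0.6154, 0.0481, 0.0529, 0.0625, 0.0096, 0.0481 (working shown to 4 dp, full precision carried).
The largest proportion is 0.6154, i.e. d = 0.62 to 2 decimal places.

0.62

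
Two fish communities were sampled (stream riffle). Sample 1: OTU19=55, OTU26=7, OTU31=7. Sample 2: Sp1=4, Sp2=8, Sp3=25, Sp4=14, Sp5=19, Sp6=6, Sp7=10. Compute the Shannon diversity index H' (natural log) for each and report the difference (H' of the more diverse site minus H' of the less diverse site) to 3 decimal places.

Sample 1: N=69, proportions 0.7971, 0.10145, 0.10145, giving H' = 0.64503 (working shown to 5 dp, full precision carried).
Sample 2: N=86, proportions 0.04651, 0.09302, 0.2907, 0.16279, 0.22093, 0.06977, 0.11628, giving H' = 1.78783.
Difference = |0.64503 − 1.78783| = 1.14280, i.e. 1.143 to 3 decimal places.

1.143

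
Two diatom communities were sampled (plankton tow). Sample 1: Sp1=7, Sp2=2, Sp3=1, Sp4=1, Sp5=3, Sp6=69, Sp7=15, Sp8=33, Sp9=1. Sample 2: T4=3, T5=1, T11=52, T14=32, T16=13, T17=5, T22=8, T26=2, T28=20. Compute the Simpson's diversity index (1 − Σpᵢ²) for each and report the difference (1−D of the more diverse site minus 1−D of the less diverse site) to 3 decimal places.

Sample 1: N=132, proportions 0.0530303, 0.0151515, 0.0075758, 0.0075758, 0.0227273, 0.5227273, 0.1136364, 0.25, 0.0075758, giving 1−D = 0.6476125 (working shown to 7 dp, full precision carried).
Sample 2: N=136, proportions 0.0220588, 0.0073529, 0.3823529, 0.2352941, 0.0955882, 0.0367647, 0.0588235, 0.0147059, 0.1470588, giving 1−D = 0.7621107.
Difference = |0.6476125 − 0.7621107| = 0.1144982, i.e. 0.114 to 3 decimal places.

0.114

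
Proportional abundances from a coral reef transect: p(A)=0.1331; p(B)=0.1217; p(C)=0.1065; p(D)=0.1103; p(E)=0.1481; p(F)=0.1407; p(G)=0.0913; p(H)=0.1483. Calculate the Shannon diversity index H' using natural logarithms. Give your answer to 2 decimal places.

Each pᵢ ln pᵢ term (working shown to 4 dp, full precision carried): 0.1331×(-2.0167)=-0.2684, 0.1217×(-2.1062)=-0.2563, 0.1065×(-2.2396)=-0.2385, 0.1103×(-2.2046)=-0.2432, 0.1481×(-1.9099)=-0.2829, 0.1407×(-1.9611)=-0.2759, 0.0913×(-2.3936)=-0.2185, 0.1483×(-1.9085)=-0.2830.
Sum = -2.0668, so H' = 2.07.

2.07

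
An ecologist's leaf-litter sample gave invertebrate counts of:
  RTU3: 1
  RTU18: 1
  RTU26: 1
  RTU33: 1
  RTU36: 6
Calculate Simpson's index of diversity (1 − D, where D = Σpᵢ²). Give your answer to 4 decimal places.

Total N = 1+1+1+1+6 = 10, so the proportions are 0.1, 0.1, 0.1, 0.1, 0.6 (working shown to 6 dp, full precision carried).
D = 0.1² + 0.1² + 0.1² + 0.1² + 0.6² = 0.010000 + 0.010000 + 0.010000 + 0.010000 + 0.360000 = 0.400000.
So 1 − D = 0.600000, i.e. 0.6000 to 4 decimal places.

0.6000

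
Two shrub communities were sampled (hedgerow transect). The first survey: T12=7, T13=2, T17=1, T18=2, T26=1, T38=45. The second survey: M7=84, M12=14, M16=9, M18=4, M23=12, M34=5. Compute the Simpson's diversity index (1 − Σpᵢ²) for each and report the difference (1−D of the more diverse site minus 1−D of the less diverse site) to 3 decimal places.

0.161

The first survey: N=58, proportions 0.12069, 0.03448, 0.01724, 0.03448, 0.01724, 0.77586, giving 1−D = 0.38050 (working shown to 5 dp, full precision carried).
The second survey: N=128, proportions 0.65625, 0.10938, 0.07031, 0.03125, 0.09375, 0.03906, giving 1−D = 0.54114.
Difference = |0.38050 − 0.54114| = 0.16064, i.e. 0.161 to 3 decimal places.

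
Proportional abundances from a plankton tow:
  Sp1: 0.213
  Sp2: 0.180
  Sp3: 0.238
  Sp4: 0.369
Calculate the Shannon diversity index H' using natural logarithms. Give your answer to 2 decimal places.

Each pᵢ ln pᵢ term (working shown to 4 dp, full precision carried): 0.213×(-1.5465)=-0.3294, 0.18×(-1.7148)=-0.3087, 0.238×(-1.4355)=-0.3416, 0.369×(-0.9970)=-0.3679.
Sum = -1.3476, so H' = 1.35.

1.35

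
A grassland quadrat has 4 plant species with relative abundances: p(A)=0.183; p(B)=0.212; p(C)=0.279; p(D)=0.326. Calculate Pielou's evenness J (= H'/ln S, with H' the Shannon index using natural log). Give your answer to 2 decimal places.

0.98

H' = −Σ pᵢ ln pᵢ = −((-0.3108) + (-0.3288) + (-0.3562) + (-0.3654)) = 1.3612 (working shown to 4 dp, full precision carried).
With S = 4 species, ln S = 1.3863, so J = 1.3612/1.3863 = 0.9819, i.e. 0.98 to 2 decimal places.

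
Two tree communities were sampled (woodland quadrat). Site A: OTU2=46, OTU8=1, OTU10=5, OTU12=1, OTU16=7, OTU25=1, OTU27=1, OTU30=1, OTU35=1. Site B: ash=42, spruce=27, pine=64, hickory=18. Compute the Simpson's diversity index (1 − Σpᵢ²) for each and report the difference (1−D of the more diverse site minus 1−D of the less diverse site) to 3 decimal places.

0.233

Site A: N=64, proportions 0.71875, 0.01562, 0.07812, 0.01562, 0.10938, 0.01562, 0.01562, 0.01562, 0.01562, giving 1−D = 0.46387 (working shown to 5 dp, full precision carried).
Site B: N=151, proportions 0.27815, 0.17881, 0.42384, 0.11921, giving 1−D = 0.69681.
Difference = |0.46387 − 0.69681| = 0.23294, i.e. 0.233 to 3 decimal places.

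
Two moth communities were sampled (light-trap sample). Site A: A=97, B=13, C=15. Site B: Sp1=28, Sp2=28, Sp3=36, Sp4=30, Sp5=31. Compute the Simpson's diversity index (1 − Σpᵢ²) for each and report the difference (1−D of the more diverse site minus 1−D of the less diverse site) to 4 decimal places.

Site A: N=125, proportions 0.776, 0.104, 0.12, giving 1−D = 0.372608 (working shown to 6 dp, full precision carried).
Site B: N=153, proportions 0.183007, 0.183007, 0.235294, 0.196078, 0.202614, giving 1−D = 0.798155.
Difference = |0.372608 − 0.798155| = 0.425547, i.e. 0.4255 to 4 decimal places.

0.4255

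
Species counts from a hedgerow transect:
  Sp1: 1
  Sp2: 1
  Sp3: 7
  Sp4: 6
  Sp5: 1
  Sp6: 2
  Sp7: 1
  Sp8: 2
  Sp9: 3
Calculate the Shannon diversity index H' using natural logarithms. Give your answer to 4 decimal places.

1.9097

Total N = 1+1+7+6+1+2+1+2+3 = 24, so the proportions are 0.041667, 0.041667, 0.291667, 0.25, 0.041667, 0.083333, 0.041667, 0.083333, 0.125 (working shown to 6 dp, full precision carried).
Each pᵢ ln pᵢ term: 0.041667×(-3.178054)=-0.132419, 0.041667×(-3.178054)=-0.132419, 0.291667×(-1.232144)=-0.359375, 0.25×(-1.386294)=-0.346574, 0.041667×(-3.178054)=-0.132419, 0.083333×(-2.484907)=-0.207076, 0.041667×(-3.178054)=-0.132419, 0.083333×(-2.484907)=-0.207076, 0.125×(-2.079442)=-0.259930.
Sum = -1.909706, so H' = 1.9097.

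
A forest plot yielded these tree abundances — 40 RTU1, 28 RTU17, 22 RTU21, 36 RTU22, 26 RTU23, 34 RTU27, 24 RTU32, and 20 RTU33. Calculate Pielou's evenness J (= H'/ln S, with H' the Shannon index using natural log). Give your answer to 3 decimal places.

0.987

Total N = 40+28+22+36+26+34+24+20 = 230, so the proportions are 0.17391, 0.12174, 0.09565, 0.15652, 0.11304, 0.14783, 0.10435, 0.08696 (working shown to 5 dp, full precision carried).
H' = −Σ pᵢ ln pᵢ = −((-0.30421) + (-0.25637) + (-0.22450) + (-0.29028) + (-0.24643) + (-0.28260) + (-0.23583) + (-0.21238)) = 2.05260.
With S = 8 species, ln S = 2.07944, so J = 2.05260/2.07944 = 0.98709, i.e. 0.987 to 3 decimal places.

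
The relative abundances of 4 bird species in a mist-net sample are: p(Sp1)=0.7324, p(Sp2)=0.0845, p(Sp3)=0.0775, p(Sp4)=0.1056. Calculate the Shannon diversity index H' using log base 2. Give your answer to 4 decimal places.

Each pᵢ log₂ pᵢ term (working shown to 6 dp, full precision carried): 0.7324×(-0.449296)=-0.329065, 0.0845×(-3.564905)=-0.301234, 0.0775×(-3.689660)=-0.285949, 0.1056×(-3.243318)=-0.342494.
Sum = -1.258742, so H' = 1.2587.

1.2587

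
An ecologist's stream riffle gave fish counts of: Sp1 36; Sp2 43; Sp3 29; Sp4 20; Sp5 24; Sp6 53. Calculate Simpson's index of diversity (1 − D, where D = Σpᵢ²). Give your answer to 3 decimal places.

Total N = 36+43+29+20+24+53 = 205, so the proportions are 0.17561, 0.20976, 0.14146, 0.09756, 0.11707, 0.25854 (working shown to 5 dp, full precision carried).
D = 0.17561² + 0.20976² + 0.14146² + 0.09756² + 0.11707² + 0.25854² = 0.03084 + 0.04400 + 0.02001 + 0.00952 + 0.01371 + 0.06684 = 0.18491.
So 1 − D = 0.81509, i.e. 0.815 to 3 decimal places.

0.815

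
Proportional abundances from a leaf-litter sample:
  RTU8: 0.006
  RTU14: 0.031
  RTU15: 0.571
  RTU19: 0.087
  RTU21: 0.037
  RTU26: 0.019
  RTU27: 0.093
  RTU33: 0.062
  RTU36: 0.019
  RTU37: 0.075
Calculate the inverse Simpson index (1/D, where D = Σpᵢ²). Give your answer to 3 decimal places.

D = 0.006² + 0.031² + 0.571² + 0.087² + 0.037² + 0.019² + 0.093² + 0.062² + 0.019² + 0.075² = 0.000036 + 0.000961 + 0.326041 + 0.007569 + 0.001369 + 0.000361 + 0.008649 + 0.003844 + 0.000361 + 0.005625 = 0.354816 (working shown to 6 dp, full precision carried).
So 1/D = 2.81836, i.e. 2.818 to 3 decimal places.

2.818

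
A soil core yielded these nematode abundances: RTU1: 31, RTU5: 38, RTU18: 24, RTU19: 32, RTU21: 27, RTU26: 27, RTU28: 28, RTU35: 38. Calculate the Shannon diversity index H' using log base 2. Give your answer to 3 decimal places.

Total N = 31+38+24+32+27+27+28+38 = 245, so the proportions are 0.12653, 0.1551, 0.09796, 0.13061, 0.1102, 0.1102, 0.11429, 0.1551 (working shown to 5 dp, full precision carried).
Each pᵢ log₂ pᵢ term: 0.12653×(-2.98244)=-0.37737, 0.1551×(-2.68871)=-0.41702, 0.09796×(-3.35168)=-0.32833, 0.13061×(-2.93664)=-0.38356, 0.1102×(-3.18175)=-0.35064, 0.1102×(-3.18175)=-0.35064, 0.11429×(-3.12928)=-0.35763, 0.1551×(-2.68871)=-0.41702.
Sum = -2.98222, so H' = 2.982.

2.982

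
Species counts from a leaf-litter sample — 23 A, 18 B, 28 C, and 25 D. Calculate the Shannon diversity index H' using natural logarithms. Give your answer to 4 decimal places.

Total N = 23+18+28+25 = 94, so the proportions are 0.244681, 0.191489, 0.297872, 0.265957 (working shown to 6 dp, full precision carried).
Each pᵢ ln pᵢ term: 0.244681×(-1.407801)=-0.344462, 0.191489×(-1.652923)=-0.316517, 0.297872×(-1.211090)=-0.360750, 0.265957×(-1.324419)=-0.352239.
Sum = -1.373968, so H' = 1.3740.

1.3740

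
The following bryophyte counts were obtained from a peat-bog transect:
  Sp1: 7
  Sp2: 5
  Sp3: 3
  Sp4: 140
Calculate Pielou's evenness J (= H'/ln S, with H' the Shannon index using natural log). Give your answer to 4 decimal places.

Total N = 7+5+3+140 = 155, so the proportions are 0.045161, 0.032258, 0.019355, 0.903226 (working shown to 6 dp, full precision carried).
H' = −Σ pᵢ ln pᵢ = −((-0.139888) + (-0.110774) + (-0.076351) + (-0.091933)) = 0.418946.
With S = 4 species, ln S = 1.386294, so J = 0.418946/1.386294 = 0.302205, i.e. 0.3022 to 4 decimal places.

0.3022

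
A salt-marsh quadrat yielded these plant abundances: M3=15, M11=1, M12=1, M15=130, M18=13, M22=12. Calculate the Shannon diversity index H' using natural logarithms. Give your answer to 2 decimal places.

Total N = 15+1+1+130+13+12 = 172, so the proportions are 0.0872, 0.0058, 0.0058, 0.7558, 0.0756, 0.0698 (working shown to 4 dp, full precision carried).
Each pᵢ ln pᵢ term: 0.0872×(-2.4394)=-0.2127, 0.0058×(-5.1475)=-0.0299, 0.0058×(-5.1475)=-0.0299, 0.7558×(-0.2800)=-0.2116, 0.0756×(-2.5825)=-0.1952, 0.0698×(-2.6626)=-0.1858.
Sum = -0.8651, so H' = 0.87.

0.87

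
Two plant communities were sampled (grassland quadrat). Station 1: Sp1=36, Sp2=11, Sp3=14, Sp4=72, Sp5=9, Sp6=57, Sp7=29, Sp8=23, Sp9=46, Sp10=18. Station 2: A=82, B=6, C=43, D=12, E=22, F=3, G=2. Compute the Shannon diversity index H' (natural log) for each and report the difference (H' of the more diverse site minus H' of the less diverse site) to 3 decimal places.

Station 1: N=315, proportions 0.11429, 0.03492, 0.04444, 0.22857, 0.02857, 0.18095, 0.09206, 0.07302, 0.14603, 0.05714, giving H' = 2.10689 (working shown to 5 dp, full precision carried).
Station 2: N=170, proportions 0.48235, 0.03529, 0.25294, 0.07059, 0.12941, 0.01765, 0.01176, giving H' = 1.39264.
Difference = |2.10689 − 1.39264| = 0.71425, i.e. 0.714 to 3 decimal places.

0.714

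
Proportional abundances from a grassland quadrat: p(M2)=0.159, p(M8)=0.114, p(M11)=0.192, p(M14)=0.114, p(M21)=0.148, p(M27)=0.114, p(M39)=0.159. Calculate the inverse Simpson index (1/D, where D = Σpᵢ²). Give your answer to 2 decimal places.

D = 0.159² + 0.114² + 0.192² + 0.114² + 0.148² + 0.114² + 0.159² = 0.025281 + 0.012996 + 0.036864 + 0.012996 + 0.021904 + 0.012996 + 0.025281 = 0.148318 (working shown to 6 dp, full precision carried).
So 1/D = 6.7423, i.e. 6.74 to 2 decimal places.

6.74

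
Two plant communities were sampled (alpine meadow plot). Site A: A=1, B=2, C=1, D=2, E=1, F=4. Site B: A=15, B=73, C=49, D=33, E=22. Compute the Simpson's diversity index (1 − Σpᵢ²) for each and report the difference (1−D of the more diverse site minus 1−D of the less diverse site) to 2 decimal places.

Site A: N=11, proportions 0.09091, 0.18182, 0.09091, 0.18182, 0.09091, 0.36364, giving 1−D = 0.77686 (working shown to 5 dp, full precision carried).
Site B: N=192, proportions 0.07812, 0.38021, 0.25521, 0.17188, 0.11458, giving 1−D = 0.74154.
Difference = |0.77686 − 0.74154| = 0.03532, i.e. 0.04 to 2 decimal places.

0.04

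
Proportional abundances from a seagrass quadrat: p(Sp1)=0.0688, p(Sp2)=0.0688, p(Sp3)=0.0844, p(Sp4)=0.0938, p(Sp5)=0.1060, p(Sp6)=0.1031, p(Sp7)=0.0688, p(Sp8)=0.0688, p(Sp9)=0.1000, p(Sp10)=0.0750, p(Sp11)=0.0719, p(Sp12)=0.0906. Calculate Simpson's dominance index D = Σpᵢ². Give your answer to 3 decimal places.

D = 0.0688² + 0.0688² + 0.0844² + 0.0938² + 0.106² + 0.1031² + 0.0688² + 0.0688² + 0.1² + 0.075² + 0.0719² + 0.0906² = 0.00473 + 0.00473 + 0.00712 + 0.00880 + 0.01124 + 0.01063 + 0.00473 + 0.00473 + 0.01000 + 0.00562 + 0.00517 + 0.00821 = 0.08572 (working shown to 5 dp, full precision carried).
To 3 decimal places, D = 0.086.

0.086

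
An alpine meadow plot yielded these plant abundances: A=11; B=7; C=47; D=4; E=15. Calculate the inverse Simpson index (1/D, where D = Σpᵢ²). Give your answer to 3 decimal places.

Total N = 11+7+47+4+15 = 84, so the proportions are 0.130952, 0.083333, 0.559524, 0.047619, 0.178571 (working shown to 6 dp, full precision carried).
D = 0.130952² + 0.083333² + 0.559524² + 0.047619² + 0.178571² = 0.017149 + 0.006944 + 0.313067 + 0.002268 + 0.031888 = 0.371315.
So 1/D = 2.69313, i.e. 2.693 to 3 decimal places.

2.693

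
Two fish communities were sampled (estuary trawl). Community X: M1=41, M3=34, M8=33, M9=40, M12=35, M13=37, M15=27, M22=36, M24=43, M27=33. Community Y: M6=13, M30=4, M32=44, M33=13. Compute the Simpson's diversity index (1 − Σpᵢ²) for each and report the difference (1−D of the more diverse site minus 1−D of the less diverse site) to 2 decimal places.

Community X: N=359, proportions 0.1142, 0.0947, 0.0919, 0.1114, 0.0975, 0.1031, 0.0752, 0.1003, 0.1198, 0.0919, giving 1−D = 0.8985 (working shown to 4 dp, full precision carried).
Community Y: N=74, proportions 0.1757, 0.0541, 0.5946, 0.1757, giving 1−D = 0.5818.
Difference = |0.8985 − 0.5818| = 0.3167, i.e. 0.32 to 2 decimal places.

0.32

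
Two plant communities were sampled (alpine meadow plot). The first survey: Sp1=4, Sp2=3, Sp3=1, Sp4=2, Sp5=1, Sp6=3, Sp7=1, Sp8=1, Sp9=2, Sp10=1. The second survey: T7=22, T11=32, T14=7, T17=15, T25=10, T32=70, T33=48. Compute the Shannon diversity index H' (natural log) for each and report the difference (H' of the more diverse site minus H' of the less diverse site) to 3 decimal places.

The first survey: N=19, proportions 0.210526, 0.157895, 0.052632, 0.105263, 0.052632, 0.157895, 0.052632, 0.052632, 0.105263, 0.052632, giving H' = 2.159732 (working shown to 6 dp, full precision carried).
The second survey: N=204, proportions 0.107843, 0.156863, 0.034314, 0.073529, 0.04902, 0.343137, 0.235294, giving H' = 1.693675.
Difference = |2.159732 − 1.693675| = 0.466057, i.e. 0.466 to 3 decimal places.

0.466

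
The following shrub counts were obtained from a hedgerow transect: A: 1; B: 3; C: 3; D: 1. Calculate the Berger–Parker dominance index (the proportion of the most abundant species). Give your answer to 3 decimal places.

Total N = 1+3+3+1 = 8, so the proportions are 0.125, 0.375, 0.375, 0.125 (working shown to 5 dp, full precision carried).
The largest proportion is 0.375, i.e. d = 0.375 to 3 decimal places.

0.375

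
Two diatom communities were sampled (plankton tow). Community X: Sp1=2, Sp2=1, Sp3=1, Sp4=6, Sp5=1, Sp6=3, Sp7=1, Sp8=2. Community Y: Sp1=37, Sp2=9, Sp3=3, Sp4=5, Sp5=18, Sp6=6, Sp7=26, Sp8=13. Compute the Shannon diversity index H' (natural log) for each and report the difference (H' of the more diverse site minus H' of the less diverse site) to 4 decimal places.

0.0351

Community X: N=17, proportions 0.117647, 0.058824, 0.058824, 0.352941, 0.058824, 0.176471, 0.058824, 0.117647, giving H' = 1.843861 (working shown to 6 dp, full precision carried).
Community Y: N=117, proportions 0.316239, 0.076923, 0.025641, 0.042735, 0.153846, 0.051282, 0.222222, 0.111111, giving H' = 1.808720.
Difference = |1.843861 − 1.808720| = 0.035141, i.e. 0.0351 to 4 decimal places.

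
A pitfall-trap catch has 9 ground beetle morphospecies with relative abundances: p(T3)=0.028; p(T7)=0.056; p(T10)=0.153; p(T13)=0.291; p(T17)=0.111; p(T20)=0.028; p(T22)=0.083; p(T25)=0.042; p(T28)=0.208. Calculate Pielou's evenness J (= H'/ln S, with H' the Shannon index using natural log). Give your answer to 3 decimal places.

H' = −Σ pᵢ ln pᵢ = −((-0.10012) + (-0.16141) + (-0.28723) + (-0.35922) + (-0.24400) + (-0.10012) + (-0.20658) + (-0.13314) + (-0.32661)) = 1.91843 (working shown to 5 dp, full precision carried).
With S = 9 species, ln S = 2.19722, so J = 1.91843/2.19722 = 0.87311, i.e. 0.873 to 3 decimal places.

0.873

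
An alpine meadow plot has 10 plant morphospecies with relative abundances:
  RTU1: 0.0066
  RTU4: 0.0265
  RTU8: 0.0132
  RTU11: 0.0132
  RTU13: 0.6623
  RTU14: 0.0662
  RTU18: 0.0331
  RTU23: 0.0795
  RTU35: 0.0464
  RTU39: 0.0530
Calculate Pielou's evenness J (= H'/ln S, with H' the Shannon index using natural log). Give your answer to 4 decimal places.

0.5683

H' = −Σ pᵢ ln pᵢ = −((-0.033137) + (-0.096211) + (-0.057124) + (-0.057124) + (-0.272892) + (-0.179738) + (-0.112812) + (-0.201294) + (-0.142469) + (-0.155686)) = 1.308485 (working shown to 6 dp, full precision carried).
With S = 10 species, ln S = 2.302585, so J = 1.308485/2.302585 = 0.568268, i.e. 0.5683 to 4 decimal places.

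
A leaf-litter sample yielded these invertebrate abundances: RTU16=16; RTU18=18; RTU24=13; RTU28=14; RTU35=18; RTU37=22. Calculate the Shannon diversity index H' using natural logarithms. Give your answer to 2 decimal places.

Total N = 16+18+13+14+18+22 = 101, so the proportions are 0.1584, 0.1782, 0.1287, 0.1386, 0.1782, 0.2178 (working shown to 4 dp, full precision carried).
Each pᵢ ln pᵢ term: 0.1584×(-1.8425)=-0.2919, 0.1782×(-1.7247)=-0.3074, 0.1287×(-2.0502)=-0.2639, 0.1386×(-1.9761)=-0.2739, 0.1782×(-1.7247)=-0.3074, 0.2178×(-1.5241)=-0.3320.
Sum = -1.7764, so H' = 1.78.

1.78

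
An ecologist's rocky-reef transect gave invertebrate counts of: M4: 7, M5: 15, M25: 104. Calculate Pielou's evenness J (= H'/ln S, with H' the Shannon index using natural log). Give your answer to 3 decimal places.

Total N = 7+15+104 = 126, so the proportions are 0.05556, 0.11905, 0.8254 (working shown to 5 dp, full precision carried).
H' = −Σ pᵢ ln pᵢ = −((-0.16058) + (-0.25336) + (-0.15839)) = 0.57232.
With S = 3 species, ln S = 1.09861, so J = 0.57232/1.09861 = 0.52095, i.e. 0.521 to 3 decimal places.

0.521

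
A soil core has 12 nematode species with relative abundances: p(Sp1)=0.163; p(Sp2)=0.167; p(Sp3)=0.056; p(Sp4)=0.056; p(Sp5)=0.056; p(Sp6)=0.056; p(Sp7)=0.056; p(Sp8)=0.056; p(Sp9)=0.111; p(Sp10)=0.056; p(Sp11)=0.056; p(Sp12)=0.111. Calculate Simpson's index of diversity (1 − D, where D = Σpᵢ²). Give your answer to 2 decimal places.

D = 0.163² + 0.167² + 0.056² + 0.056² + 0.056² + 0.056² + 0.056² + 0.056² + 0.111² + 0.056² + 0.056² + 0.111² = 0.0266 + 0.0279 + 0.0031 + 0.0031 + 0.0031 + 0.0031 + 0.0031 + 0.0031 + 0.0123 + 0.0031 + 0.0031 + 0.0123 = 0.1042 (working shown to 4 dp, full precision carried).
So 1 − D = 0.8958, i.e. 0.90 to 2 decimal places.

0.90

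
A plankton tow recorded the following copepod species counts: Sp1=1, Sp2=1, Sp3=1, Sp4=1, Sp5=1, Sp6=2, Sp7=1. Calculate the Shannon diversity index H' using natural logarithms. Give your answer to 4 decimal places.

1.9062

Total N = 1+1+1+1+1+2+1 = 8, so the proportions are 0.125, 0.125, 0.125, 0.125, 0.125, 0.25, 0.125 (working shown to 6 dp, full precision carried).
Each pᵢ ln pᵢ term: 0.125×(-2.079442)=-0.259930, 0.125×(-2.079442)=-0.259930, 0.125×(-2.079442)=-0.259930, 0.125×(-2.079442)=-0.259930, 0.125×(-2.079442)=-0.259930, 0.25×(-1.386294)=-0.346574, 0.125×(-2.079442)=-0.259930.
Sum = -1.906155, so H' = 1.9062.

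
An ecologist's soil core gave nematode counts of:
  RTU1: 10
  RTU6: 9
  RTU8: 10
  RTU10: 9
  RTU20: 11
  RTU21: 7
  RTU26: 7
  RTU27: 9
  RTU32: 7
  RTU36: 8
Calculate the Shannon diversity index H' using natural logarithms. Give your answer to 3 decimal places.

2.291

Total N = 10+9+10+9+11+7+7+9+7+8 = 87, so the proportions are 0.11494, 0.10345, 0.11494, 0.10345, 0.12644, 0.08046, 0.08046, 0.10345, 0.08046, 0.09195 (working shown to 5 dp, full precision carried).
Each pᵢ ln pᵢ term: 0.11494×(-2.16332)=-0.24866, 0.10345×(-2.26868)=-0.23469, 0.11494×(-2.16332)=-0.24866, 0.10345×(-2.26868)=-0.23469, 0.12644×(-2.06801)=-0.26147, 0.08046×(-2.52000)=-0.20276, 0.08046×(-2.52000)=-0.20276, 0.10345×(-2.26868)=-0.23469, 0.08046×(-2.52000)=-0.20276, 0.09195×(-2.38647)=-0.21945.
Sum = -2.29058, so H' = 2.291.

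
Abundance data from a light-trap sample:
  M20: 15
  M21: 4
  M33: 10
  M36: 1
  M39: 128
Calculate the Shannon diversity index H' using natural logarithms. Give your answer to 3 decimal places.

0.694

Total N = 15+4+10+1+128 = 158, so the proportions are 0.09494, 0.02532, 0.06329, 0.00633, 0.81013 (working shown to 5 dp, full precision carried).
Each pᵢ ln pᵢ term: 0.09494×(-2.35454)=-0.22353, 0.02532×(-3.67630)=-0.09307, 0.06329×(-2.76001)=-0.17468, 0.00633×(-5.06260)=-0.03204, 0.81013×(-0.21056)=-0.17058.
Sum = -0.69391, so H' = 0.694.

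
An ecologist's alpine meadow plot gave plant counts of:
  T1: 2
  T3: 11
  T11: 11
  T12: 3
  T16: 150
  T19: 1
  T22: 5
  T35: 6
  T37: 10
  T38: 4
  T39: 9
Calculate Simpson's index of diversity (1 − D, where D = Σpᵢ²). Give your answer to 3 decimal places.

0.488

Total N = 2+11+11+3+150+1+5+6+10+4+9 = 212, so the proportions are 0.00943, 0.05189, 0.05189, 0.01415, 0.70755, 0.00472, 0.02358, 0.0283, 0.04717, 0.01887, 0.04245 (working shown to 5 dp, full precision carried).
D = 0.00943² + 0.05189² + 0.05189² + 0.01415² + 0.70755² + 0.00472² + 0.02358² + 0.0283² + 0.04717² + 0.01887² + 0.04245² = 0.00009 + 0.00269 + 0.00269 + 0.00020 + 0.50062 + 0.00002 + 0.00056 + 0.00080 + 0.00222 + 0.00036 + 0.00180 = 0.51206.
So 1 − D = 0.48794, i.e. 0.488 to 3 decimal places.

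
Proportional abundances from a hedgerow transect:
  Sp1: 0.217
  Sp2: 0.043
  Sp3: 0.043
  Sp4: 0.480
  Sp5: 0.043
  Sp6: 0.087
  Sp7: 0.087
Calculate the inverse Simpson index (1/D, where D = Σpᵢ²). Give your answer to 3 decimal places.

D = 0.217² + 0.043² + 0.043² + 0.48² + 0.043² + 0.087² + 0.087² = 0.0470890 + 0.0018490 + 0.0018490 + 0.2304000 + 0.0018490 + 0.0075690 + 0.0075690 = 0.2981740 (working shown to 7 dp, full precision carried).
So 1/D = 3.35375, i.e. 3.354 to 3 decimal places.

3.354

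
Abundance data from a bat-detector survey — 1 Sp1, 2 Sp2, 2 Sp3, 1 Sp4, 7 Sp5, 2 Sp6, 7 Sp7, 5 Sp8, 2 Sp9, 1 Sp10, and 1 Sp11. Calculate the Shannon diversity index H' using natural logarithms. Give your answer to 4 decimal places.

2.1167

Total N = 1+2+2+1+7+2+7+5+2+1+1 = 31, so the proportions are 0.032258, 0.064516, 0.064516, 0.032258, 0.225806, 0.064516, 0.225806, 0.16129, 0.064516, 0.032258, 0.032258 (working shown to 6 dp, full precision carried).
Each pᵢ ln pᵢ term: 0.032258×(-3.433987)=-0.110774, 0.064516×(-2.740840)=-0.176828, 0.064516×(-2.740840)=-0.176828, 0.032258×(-3.433987)=-0.110774, 0.225806×(-1.488077)=-0.336017, 0.064516×(-2.740840)=-0.176828, 0.225806×(-1.488077)=-0.336017, 0.16129×(-1.824549)=-0.294282, 0.064516×(-2.740840)=-0.176828, 0.032258×(-3.433987)=-0.110774, 0.032258×(-3.433987)=-0.110774.
Sum = -2.116726, so H' = 2.1167.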